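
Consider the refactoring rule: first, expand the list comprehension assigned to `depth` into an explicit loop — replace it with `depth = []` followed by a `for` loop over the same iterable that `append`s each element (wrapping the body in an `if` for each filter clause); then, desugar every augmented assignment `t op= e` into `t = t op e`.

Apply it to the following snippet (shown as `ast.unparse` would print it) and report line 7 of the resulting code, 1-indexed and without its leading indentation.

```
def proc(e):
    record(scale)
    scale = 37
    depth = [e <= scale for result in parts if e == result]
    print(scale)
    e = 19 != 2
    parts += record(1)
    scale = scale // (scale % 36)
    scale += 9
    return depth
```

Transformed code:
def proc(e):
    record(scale)
    scale = 37
    depth = []
    for result in parts:
        if e == result:
            depth.append(e <= scale)
    print(scale)
    e = 19 != 2
    parts = parts + record(1)
    scale = scale // (scale % 36)
    scale = scale + 9
    return depth

depth.append(e <= scale)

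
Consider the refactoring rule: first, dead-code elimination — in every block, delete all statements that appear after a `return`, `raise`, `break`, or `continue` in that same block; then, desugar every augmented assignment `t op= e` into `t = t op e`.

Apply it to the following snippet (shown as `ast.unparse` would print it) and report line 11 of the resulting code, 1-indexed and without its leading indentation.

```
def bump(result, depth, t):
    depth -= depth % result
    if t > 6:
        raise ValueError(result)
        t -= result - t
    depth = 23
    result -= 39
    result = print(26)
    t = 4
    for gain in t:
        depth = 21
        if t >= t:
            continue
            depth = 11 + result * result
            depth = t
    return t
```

Transformed code:
def bump(result, depth, t):
    depth = depth - depth % result
    if t > 6:
        raise ValueError(result)
    depth = 23
    result = result - 39
    result = print(26)
    t = 4
    for gain in t:
        depth = 21
        if t >= t:
            continue
    return t

if t >= t:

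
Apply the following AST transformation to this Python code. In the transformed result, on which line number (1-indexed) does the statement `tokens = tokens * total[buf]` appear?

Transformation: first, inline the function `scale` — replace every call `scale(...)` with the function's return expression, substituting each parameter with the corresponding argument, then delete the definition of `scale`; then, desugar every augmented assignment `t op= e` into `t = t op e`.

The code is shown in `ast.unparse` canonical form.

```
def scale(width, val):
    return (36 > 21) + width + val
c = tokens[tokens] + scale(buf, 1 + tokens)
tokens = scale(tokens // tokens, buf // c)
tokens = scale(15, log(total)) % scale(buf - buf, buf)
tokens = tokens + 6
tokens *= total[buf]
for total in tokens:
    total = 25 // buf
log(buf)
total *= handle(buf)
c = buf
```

5

Transformed code:
c = tokens[tokens] + ((36 > 21) + buf + (1 + tokens))
tokens = (36 > 21) + tokens // tokens + buf // c
tokens = ((36 > 21) + 15 + log(total)) % ((36 > 21) + (buf - buf) + buf)
tokens = tokens + 6
tokens = tokens * total[buf]
for total in tokens:
    total = 25 // buf
log(buf)
total = total * handle(buf)
c = buf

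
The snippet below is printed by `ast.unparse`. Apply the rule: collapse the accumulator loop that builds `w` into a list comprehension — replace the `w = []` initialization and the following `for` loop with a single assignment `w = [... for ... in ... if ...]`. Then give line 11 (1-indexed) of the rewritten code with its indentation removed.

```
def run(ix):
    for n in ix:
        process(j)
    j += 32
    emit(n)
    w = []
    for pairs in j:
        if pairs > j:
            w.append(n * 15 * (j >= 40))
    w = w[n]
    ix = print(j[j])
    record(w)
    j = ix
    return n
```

Transformed code:
def run(ix):
    for n in ix:
        process(j)
    j += 32
    emit(n)
    w = [n * 15 * (j >= 40) for pairs in j if pairs > j]
    w = w[n]
    ix = print(j[j])
    record(w)
    j = ix
    return n

return n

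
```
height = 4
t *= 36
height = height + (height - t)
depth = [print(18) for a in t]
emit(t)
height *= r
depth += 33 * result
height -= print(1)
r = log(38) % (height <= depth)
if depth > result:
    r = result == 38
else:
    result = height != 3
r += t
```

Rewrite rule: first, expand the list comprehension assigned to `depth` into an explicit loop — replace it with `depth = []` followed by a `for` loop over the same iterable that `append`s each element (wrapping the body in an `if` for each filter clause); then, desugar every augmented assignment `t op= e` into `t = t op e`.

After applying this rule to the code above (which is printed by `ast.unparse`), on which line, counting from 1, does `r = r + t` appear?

16

Transformed code:
height = 4
t = t * 36
height = height + (height - t)
depth = []
for a in t:
    depth.append(print(18))
emit(t)
height = height * r
depth = depth + 33 * result
height = height - print(1)
r = log(38) % (height <= depth)
if depth > result:
    r = result == 38
else:
    result = height != 3
r = r + t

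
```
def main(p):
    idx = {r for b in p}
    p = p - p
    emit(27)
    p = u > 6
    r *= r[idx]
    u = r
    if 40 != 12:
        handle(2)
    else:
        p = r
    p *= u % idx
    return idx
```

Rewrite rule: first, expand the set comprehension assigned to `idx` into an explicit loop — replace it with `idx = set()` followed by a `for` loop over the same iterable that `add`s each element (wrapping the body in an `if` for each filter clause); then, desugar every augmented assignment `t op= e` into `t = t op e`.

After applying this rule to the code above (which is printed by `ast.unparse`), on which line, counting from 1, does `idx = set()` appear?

2

Transformed code:
def main(p):
    idx = set()
    for b in p:
        idx.add(r)
    p = p - p
    emit(27)
    p = u > 6
    r = r * r[idx]
    u = r
    if 40 != 12:
        handle(2)
    else:
        p = r
    p = p * (u % idx)
    return idx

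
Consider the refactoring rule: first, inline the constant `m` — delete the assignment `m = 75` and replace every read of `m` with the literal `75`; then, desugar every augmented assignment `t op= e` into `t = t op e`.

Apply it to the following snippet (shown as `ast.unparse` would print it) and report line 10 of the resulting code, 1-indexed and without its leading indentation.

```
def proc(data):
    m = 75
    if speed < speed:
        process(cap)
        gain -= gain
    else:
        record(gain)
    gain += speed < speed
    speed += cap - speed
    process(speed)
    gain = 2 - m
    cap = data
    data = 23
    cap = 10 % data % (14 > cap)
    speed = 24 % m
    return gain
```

Transformed code:
def proc(data):
    if speed < speed:
        process(cap)
        gain = gain - gain
    else:
        record(gain)
    gain = gain + (speed < speed)
    speed = speed + (cap - speed)
    process(speed)
    gain = 2 - 75
    cap = data
    data = 23
    cap = 10 % data % (14 > cap)
    speed = 24 % 75
    return gain

gain = 2 - 75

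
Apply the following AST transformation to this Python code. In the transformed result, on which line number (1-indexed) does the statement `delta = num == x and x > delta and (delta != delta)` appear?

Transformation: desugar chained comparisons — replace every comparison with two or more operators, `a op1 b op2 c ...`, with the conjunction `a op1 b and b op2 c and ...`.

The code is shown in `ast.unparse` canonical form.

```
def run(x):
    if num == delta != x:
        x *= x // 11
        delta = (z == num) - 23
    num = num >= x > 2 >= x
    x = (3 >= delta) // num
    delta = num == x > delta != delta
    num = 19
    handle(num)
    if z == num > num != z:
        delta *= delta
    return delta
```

Transformed code:
def run(x):
    if num == delta and delta != x:
        x *= x // 11
        delta = (z == num) - 23
    num = num >= x and x > 2 and (2 >= x)
    x = (3 >= delta) // num
    delta = num == x and x > delta and (delta != delta)
    num = 19
    handle(num)
    if z == num and num > num and (num != z):
        delta *= delta
    return delta

7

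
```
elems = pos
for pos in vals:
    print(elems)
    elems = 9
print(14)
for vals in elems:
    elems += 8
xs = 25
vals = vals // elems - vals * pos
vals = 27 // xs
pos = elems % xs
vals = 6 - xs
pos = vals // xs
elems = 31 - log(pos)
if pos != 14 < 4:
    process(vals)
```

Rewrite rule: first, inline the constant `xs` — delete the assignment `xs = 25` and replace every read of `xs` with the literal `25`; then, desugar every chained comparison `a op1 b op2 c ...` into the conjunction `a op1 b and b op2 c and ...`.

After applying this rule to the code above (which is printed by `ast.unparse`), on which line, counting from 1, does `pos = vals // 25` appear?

12

Transformed code:
elems = pos
for pos in vals:
    print(elems)
    elems = 9
print(14)
for vals in elems:
    elems += 8
vals = vals // elems - vals * pos
vals = 27 // 25
pos = elems % 25
vals = 6 - 25
pos = vals // 25
elems = 31 - log(pos)
if pos != 14 and 14 < 4:
    process(vals)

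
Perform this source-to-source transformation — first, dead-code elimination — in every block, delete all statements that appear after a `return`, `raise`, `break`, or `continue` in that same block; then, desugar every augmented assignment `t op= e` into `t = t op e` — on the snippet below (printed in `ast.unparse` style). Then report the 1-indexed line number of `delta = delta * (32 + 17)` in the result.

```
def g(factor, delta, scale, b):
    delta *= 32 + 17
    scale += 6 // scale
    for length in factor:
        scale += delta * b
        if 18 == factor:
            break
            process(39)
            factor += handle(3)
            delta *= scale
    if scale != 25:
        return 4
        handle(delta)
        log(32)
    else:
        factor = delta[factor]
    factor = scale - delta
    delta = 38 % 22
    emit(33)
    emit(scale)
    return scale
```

Transformed code:
def g(factor, delta, scale, b):
    delta = delta * (32 + 17)
    scale = scale + 6 // scale
    for length in factor:
        scale = scale + delta * b
        if 18 == factor:
            break
    if scale != 25:
        return 4
    else:
        factor = delta[factor]
    factor = scale - delta
    delta = 38 % 22
    emit(33)
    emit(scale)
    return scale

2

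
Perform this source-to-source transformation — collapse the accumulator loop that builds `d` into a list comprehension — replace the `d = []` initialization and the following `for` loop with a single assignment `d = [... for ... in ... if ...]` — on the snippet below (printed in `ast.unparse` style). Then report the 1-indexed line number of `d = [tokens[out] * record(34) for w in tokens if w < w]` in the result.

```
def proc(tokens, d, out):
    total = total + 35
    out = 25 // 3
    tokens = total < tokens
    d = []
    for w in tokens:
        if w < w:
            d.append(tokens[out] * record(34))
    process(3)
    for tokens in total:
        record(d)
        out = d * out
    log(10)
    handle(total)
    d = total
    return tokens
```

5

Transformed code:
def proc(tokens, d, out):
    total = total + 35
    out = 25 // 3
    tokens = total < tokens
    d = [tokens[out] * record(34) for w in tokens if w < w]
    process(3)
    for tokens in total:
        record(d)
        out = d * out
    log(10)
    handle(total)
    d = total
    return tokens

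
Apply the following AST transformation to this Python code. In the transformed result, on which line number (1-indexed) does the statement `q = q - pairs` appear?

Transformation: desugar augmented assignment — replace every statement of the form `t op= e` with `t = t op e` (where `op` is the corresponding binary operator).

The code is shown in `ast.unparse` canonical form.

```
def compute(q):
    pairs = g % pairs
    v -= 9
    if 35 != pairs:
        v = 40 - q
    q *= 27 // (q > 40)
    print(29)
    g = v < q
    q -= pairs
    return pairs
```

9

Transformed code:
def compute(q):
    pairs = g % pairs
    v = v - 9
    if 35 != pairs:
        v = 40 - q
    q = q * (27 // (q > 40))
    print(29)
    g = v < q
    q = q - pairs
    return pairs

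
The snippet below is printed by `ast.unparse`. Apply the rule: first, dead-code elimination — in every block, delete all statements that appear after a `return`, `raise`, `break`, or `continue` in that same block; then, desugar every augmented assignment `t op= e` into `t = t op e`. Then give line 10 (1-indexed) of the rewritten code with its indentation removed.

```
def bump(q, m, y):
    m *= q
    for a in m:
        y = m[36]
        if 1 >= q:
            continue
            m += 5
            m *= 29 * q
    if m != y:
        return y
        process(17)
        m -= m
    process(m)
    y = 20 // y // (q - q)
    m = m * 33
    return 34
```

y = 20 // y // (q - q)

Transformed code:
def bump(q, m, y):
    m = m * q
    for a in m:
        y = m[36]
        if 1 >= q:
            continue
    if m != y:
        return y
    process(m)
    y = 20 // y // (q - q)
    m = m * 33
    return 34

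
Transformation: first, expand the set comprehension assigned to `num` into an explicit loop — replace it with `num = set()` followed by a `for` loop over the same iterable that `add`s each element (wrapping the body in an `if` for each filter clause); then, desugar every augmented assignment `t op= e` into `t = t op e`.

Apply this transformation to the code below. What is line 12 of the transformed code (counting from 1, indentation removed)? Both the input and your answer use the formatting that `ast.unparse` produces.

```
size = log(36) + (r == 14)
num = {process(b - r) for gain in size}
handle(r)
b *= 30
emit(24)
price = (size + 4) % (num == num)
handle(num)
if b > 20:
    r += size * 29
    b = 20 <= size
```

b = 20 <= size

Transformed code:
size = log(36) + (r == 14)
num = set()
for gain in size:
    num.add(process(b - r))
handle(r)
b = b * 30
emit(24)
price = (size + 4) % (num == num)
handle(num)
if b > 20:
    r = r + size * 29
    b = 20 <= size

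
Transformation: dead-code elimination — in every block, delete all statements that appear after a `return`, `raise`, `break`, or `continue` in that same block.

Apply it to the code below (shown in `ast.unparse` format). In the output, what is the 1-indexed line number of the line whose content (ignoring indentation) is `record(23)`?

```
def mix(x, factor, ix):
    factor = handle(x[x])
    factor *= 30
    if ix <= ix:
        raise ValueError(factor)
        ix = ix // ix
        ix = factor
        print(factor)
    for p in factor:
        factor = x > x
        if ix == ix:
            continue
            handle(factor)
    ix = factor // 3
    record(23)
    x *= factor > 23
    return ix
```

Transformed code:
def mix(x, factor, ix):
    factor = handle(x[x])
    factor *= 30
    if ix <= ix:
        raise ValueError(factor)
    for p in factor:
        factor = x > x
        if ix == ix:
            continue
    ix = factor // 3
    record(23)
    x *= factor > 23
    return ix

11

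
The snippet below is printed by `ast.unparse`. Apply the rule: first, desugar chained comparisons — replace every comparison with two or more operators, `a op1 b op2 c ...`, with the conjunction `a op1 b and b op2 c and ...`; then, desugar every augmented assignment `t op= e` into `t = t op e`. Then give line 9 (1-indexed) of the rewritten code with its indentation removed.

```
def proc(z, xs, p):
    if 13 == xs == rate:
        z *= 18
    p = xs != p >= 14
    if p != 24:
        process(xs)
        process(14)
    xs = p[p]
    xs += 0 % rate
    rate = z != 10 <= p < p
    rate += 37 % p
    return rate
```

xs = xs + 0 % rate

Transformed code:
def proc(z, xs, p):
    if 13 == xs and xs == rate:
        z = z * 18
    p = xs != p and p >= 14
    if p != 24:
        process(xs)
        process(14)
    xs = p[p]
    xs = xs + 0 % rate
    rate = z != 10 and 10 <= p and (p < p)
    rate = rate + 37 % p
    return rate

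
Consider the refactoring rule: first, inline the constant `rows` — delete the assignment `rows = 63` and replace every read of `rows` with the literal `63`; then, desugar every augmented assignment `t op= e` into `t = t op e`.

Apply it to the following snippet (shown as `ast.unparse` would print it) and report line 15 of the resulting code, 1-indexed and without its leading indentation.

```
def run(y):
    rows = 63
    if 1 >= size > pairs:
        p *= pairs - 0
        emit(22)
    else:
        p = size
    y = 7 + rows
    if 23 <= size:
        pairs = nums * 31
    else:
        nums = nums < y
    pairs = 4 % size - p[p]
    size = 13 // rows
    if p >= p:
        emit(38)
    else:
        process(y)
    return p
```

Transformed code:
def run(y):
    if 1 >= size > pairs:
        p = p * (pairs - 0)
        emit(22)
    else:
        p = size
    y = 7 + 63
    if 23 <= size:
        pairs = nums * 31
    else:
        nums = nums < y
    pairs = 4 % size - p[p]
    size = 13 // 63
    if p >= p:
        emit(38)
    else:
        process(y)
    return p

emit(38)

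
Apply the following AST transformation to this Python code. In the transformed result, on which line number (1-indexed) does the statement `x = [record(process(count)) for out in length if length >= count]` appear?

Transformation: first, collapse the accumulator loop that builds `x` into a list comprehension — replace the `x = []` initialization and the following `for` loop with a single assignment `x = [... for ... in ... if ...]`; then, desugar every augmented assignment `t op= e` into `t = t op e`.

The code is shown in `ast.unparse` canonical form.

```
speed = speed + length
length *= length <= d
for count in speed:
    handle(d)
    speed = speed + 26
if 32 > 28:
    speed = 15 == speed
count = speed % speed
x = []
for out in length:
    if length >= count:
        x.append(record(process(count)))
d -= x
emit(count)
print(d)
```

9

Transformed code:
speed = speed + length
length = length * (length <= d)
for count in speed:
    handle(d)
    speed = speed + 26
if 32 > 28:
    speed = 15 == speed
count = speed % speed
x = [record(process(count)) for out in length if length >= count]
d = d - x
emit(count)
print(d)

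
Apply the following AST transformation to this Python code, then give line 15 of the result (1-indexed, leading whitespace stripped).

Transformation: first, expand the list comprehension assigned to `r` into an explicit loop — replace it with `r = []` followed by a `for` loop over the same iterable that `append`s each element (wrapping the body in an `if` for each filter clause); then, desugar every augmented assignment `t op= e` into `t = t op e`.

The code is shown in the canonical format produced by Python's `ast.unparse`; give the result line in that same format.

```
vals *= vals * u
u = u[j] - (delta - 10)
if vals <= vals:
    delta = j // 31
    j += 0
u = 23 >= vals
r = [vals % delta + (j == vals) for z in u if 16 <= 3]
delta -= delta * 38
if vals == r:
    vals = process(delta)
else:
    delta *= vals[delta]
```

Transformed code:
vals = vals * (vals * u)
u = u[j] - (delta - 10)
if vals <= vals:
    delta = j // 31
    j = j + 0
u = 23 >= vals
r = []
for z in u:
    if 16 <= 3:
        r.append(vals % delta + (j == vals))
delta = delta - delta * 38
if vals == r:
    vals = process(delta)
else:
    delta = delta * vals[delta]

delta = delta * vals[delta]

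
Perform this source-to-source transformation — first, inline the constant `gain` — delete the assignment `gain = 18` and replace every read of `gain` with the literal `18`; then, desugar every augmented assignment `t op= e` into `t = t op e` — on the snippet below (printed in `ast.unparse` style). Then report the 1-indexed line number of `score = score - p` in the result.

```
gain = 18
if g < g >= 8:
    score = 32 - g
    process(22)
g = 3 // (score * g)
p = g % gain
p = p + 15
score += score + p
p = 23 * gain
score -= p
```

Transformed code:
if g < g >= 8:
    score = 32 - g
    process(22)
g = 3 // (score * g)
p = g % 18
p = p + 15
score = score + (score + p)
p = 23 * 18
score = score - p

9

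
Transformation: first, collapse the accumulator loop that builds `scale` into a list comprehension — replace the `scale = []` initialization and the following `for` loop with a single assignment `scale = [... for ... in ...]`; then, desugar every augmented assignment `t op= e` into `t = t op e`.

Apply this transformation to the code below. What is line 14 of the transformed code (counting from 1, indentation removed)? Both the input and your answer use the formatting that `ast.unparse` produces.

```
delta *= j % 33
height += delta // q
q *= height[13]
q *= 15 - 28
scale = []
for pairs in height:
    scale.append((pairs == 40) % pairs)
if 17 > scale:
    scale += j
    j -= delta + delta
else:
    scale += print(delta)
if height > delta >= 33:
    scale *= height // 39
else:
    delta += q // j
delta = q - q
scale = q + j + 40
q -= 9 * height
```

Transformed code:
delta = delta * (j % 33)
height = height + delta // q
q = q * height[13]
q = q * (15 - 28)
scale = [(pairs == 40) % pairs for pairs in height]
if 17 > scale:
    scale = scale + j
    j = j - (delta + delta)
else:
    scale = scale + print(delta)
if height > delta >= 33:
    scale = scale * (height // 39)
else:
    delta = delta + q // j
delta = q - q
scale = q + j + 40
q = q - 9 * height

delta = delta + q // j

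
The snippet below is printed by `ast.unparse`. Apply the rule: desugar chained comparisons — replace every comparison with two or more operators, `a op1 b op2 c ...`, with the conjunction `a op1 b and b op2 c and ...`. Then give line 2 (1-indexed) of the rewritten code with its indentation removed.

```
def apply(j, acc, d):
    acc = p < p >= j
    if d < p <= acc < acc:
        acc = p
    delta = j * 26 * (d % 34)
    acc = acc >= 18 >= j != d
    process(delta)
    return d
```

Transformed code:
def apply(j, acc, d):
    acc = p < p and p >= j
    if d < p and p <= acc and (acc < acc):
        acc = p
    delta = j * 26 * (d % 34)
    acc = acc >= 18 and 18 >= j and (j != d)
    process(delta)
    return d

acc = p < p and p >= j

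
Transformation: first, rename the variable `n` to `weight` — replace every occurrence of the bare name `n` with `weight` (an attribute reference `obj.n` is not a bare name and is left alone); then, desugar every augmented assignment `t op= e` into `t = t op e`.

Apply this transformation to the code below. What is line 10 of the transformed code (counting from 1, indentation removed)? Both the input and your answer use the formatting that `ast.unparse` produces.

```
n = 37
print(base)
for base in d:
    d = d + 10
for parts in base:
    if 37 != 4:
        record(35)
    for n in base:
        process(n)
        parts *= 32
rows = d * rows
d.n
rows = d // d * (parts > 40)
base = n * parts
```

parts = parts * 32

Transformed code:
weight = 37
print(base)
for base in d:
    d = d + 10
for parts in base:
    if 37 != 4:
        record(35)
    for weight in base:
        process(weight)
        parts = parts * 32
rows = d * rows
d.n
rows = d // d * (parts > 40)
base = weight * parts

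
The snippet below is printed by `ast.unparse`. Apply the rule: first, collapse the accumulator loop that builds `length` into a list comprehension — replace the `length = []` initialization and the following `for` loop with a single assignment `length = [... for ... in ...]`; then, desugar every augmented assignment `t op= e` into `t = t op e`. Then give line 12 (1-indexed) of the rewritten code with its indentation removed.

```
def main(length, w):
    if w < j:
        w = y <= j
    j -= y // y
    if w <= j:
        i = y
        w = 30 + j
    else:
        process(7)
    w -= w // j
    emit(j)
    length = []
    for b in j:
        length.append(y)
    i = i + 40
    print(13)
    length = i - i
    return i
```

Transformed code:
def main(length, w):
    if w < j:
        w = y <= j
    j = j - y // y
    if w <= j:
        i = y
        w = 30 + j
    else:
        process(7)
    w = w - w // j
    emit(j)
    length = [y for b in j]
    i = i + 40
    print(13)
    length = i - i
    return i

length = [y for b in j]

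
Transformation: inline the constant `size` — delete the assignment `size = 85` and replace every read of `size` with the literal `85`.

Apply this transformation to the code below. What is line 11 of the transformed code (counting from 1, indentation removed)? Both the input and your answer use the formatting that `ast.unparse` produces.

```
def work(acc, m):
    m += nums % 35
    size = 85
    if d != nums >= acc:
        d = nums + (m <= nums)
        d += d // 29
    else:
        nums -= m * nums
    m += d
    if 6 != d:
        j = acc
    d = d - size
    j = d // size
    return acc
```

Transformed code:
def work(acc, m):
    m += nums % 35
    if d != nums >= acc:
        d = nums + (m <= nums)
        d += d // 29
    else:
        nums -= m * nums
    m += d
    if 6 != d:
        j = acc
    d = d - 85
    j = d // 85
    return acc

d = d - 85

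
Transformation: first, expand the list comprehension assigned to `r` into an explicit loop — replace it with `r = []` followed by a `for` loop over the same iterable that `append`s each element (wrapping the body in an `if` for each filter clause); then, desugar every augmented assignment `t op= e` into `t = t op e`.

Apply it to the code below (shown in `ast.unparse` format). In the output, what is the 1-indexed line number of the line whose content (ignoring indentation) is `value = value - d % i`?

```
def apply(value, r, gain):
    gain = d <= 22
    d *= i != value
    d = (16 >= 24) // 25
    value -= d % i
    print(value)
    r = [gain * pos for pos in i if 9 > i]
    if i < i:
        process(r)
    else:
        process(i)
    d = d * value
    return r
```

5

Transformed code:
def apply(value, r, gain):
    gain = d <= 22
    d = d * (i != value)
    d = (16 >= 24) // 25
    value = value - d % i
    print(value)
    r = []
    for pos in i:
        if 9 > i:
            r.append(gain * pos)
    if i < i:
        process(r)
    else:
        process(i)
    d = d * value
    return r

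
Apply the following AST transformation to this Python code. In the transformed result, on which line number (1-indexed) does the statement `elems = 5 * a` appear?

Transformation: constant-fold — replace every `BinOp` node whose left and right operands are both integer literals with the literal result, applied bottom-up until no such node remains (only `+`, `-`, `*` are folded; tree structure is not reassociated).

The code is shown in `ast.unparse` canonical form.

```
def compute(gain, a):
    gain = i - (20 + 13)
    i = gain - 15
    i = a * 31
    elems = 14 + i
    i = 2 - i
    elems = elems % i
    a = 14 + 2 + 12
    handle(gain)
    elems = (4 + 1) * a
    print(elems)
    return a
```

10

Transformed code:
def compute(gain, a):
    gain = i - 33
    i = gain - 15
    i = a * 31
    elems = 14 + i
    i = 2 - i
    elems = elems % i
    a = 28
    handle(gain)
    elems = 5 * a
    print(elems)
    return a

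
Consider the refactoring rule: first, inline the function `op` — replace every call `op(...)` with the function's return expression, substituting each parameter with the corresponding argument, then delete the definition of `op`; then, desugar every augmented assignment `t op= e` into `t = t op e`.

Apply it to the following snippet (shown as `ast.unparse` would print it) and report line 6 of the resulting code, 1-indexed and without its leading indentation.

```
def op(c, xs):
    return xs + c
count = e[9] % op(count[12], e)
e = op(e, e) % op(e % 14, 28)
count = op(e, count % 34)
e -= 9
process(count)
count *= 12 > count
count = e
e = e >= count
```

count = count * (12 > count)

Transformed code:
count = e[9] % (e + count[12])
e = (e + e) % (28 + e % 14)
count = count % 34 + e
e = e - 9
process(count)
count = count * (12 > count)
count = e
e = e >= count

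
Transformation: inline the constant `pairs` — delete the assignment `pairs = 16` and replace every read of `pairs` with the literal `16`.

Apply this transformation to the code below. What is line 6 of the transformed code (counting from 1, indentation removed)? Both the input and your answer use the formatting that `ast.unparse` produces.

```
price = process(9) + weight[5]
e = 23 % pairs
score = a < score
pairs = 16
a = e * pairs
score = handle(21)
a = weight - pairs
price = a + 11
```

Transformed code:
price = process(9) + weight[5]
e = 23 % 16
score = a < score
a = e * 16
score = handle(21)
a = weight - 16
price = a + 11

a = weight - 16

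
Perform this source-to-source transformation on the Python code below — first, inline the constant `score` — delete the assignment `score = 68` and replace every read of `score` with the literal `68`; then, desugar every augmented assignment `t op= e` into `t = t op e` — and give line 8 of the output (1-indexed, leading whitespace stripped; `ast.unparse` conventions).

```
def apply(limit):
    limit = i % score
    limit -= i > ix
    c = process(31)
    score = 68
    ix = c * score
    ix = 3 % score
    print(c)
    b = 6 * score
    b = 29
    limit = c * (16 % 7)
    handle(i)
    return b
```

b = 6 * 68

Transformed code:
def apply(limit):
    limit = i % 68
    limit = limit - (i > ix)
    c = process(31)
    ix = c * 68
    ix = 3 % 68
    print(c)
    b = 6 * 68
    b = 29
    limit = c * (16 % 7)
    handle(i)
    return b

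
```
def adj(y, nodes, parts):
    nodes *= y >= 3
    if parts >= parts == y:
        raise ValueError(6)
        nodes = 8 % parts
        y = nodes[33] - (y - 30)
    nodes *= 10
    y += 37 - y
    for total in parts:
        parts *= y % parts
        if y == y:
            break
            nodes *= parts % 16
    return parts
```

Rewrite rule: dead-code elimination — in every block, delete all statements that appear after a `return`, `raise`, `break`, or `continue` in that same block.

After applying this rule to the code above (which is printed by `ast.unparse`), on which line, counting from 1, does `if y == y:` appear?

9

Transformed code:
def adj(y, nodes, parts):
    nodes *= y >= 3
    if parts >= parts == y:
        raise ValueError(6)
    nodes *= 10
    y += 37 - y
    for total in parts:
        parts *= y % parts
        if y == y:
            break
    return parts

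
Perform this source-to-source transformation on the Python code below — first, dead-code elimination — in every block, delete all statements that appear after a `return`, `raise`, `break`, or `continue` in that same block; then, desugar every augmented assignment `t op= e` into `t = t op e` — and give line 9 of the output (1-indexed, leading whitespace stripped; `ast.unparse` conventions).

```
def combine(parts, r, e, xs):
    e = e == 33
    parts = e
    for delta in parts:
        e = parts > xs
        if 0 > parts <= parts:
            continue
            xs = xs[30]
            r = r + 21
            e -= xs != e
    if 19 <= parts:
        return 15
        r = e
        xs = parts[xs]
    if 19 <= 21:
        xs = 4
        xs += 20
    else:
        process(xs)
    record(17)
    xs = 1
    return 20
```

Transformed code:
def combine(parts, r, e, xs):
    e = e == 33
    parts = e
    for delta in parts:
        e = parts > xs
        if 0 > parts <= parts:
            continue
    if 19 <= parts:
        return 15
    if 19 <= 21:
        xs = 4
        xs = xs + 20
    else:
        process(xs)
    record(17)
    xs = 1
    return 20

return 15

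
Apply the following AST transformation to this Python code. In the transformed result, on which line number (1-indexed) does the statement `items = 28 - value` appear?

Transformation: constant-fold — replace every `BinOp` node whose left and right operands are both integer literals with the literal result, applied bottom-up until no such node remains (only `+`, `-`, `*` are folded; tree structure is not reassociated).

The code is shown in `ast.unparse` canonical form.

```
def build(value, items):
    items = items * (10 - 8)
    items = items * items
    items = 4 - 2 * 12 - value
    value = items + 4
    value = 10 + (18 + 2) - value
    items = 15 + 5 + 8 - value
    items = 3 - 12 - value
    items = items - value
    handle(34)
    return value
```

7

Transformed code:
def build(value, items):
    items = items * 2
    items = items * items
    items = -20 - value
    value = items + 4
    value = 30 - value
    items = 28 - value
    items = -9 - value
    items = items - value
    handle(34)
    return value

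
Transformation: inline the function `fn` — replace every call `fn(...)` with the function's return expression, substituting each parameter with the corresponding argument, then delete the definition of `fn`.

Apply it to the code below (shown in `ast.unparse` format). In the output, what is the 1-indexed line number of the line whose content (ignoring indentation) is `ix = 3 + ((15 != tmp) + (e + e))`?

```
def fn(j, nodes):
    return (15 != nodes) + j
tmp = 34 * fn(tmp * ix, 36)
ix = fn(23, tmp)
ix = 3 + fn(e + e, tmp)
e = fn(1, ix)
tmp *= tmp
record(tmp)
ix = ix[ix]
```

3

Transformed code:
tmp = 34 * ((15 != 36) + tmp * ix)
ix = (15 != tmp) + 23
ix = 3 + ((15 != tmp) + (e + e))
e = (15 != ix) + 1
tmp *= tmp
record(tmp)
ix = ix[ix]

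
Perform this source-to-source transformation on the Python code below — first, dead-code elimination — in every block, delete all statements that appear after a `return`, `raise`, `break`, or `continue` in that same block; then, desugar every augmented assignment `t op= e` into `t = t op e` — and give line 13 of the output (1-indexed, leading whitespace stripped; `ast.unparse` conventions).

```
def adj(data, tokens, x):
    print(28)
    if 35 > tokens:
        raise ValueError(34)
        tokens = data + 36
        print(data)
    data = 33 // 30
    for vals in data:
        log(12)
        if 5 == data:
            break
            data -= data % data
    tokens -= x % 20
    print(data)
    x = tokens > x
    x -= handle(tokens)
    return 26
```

Transformed code:
def adj(data, tokens, x):
    print(28)
    if 35 > tokens:
        raise ValueError(34)
    data = 33 // 30
    for vals in data:
        log(12)
        if 5 == data:
            break
    tokens = tokens - x % 20
    print(data)
    x = tokens > x
    x = x - handle(tokens)
    return 26

x = x - handle(tokens)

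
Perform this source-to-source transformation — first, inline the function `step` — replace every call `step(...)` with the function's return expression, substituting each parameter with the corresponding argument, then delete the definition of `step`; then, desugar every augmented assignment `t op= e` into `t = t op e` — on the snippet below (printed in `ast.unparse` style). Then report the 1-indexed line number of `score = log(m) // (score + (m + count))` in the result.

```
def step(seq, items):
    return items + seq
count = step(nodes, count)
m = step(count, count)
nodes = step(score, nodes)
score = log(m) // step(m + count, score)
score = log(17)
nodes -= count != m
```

4

Transformed code:
count = count + nodes
m = count + count
nodes = nodes + score
score = log(m) // (score + (m + count))
score = log(17)
nodes = nodes - (count != m)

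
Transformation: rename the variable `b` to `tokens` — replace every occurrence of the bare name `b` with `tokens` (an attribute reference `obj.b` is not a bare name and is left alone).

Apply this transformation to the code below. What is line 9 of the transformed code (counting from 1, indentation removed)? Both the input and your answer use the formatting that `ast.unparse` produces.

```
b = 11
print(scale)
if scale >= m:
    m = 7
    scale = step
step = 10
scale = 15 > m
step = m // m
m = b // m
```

Transformed code:
tokens = 11
print(scale)
if scale >= m:
    m = 7
    scale = step
step = 10
scale = 15 > m
step = m // m
m = tokens // m

m = tokens // m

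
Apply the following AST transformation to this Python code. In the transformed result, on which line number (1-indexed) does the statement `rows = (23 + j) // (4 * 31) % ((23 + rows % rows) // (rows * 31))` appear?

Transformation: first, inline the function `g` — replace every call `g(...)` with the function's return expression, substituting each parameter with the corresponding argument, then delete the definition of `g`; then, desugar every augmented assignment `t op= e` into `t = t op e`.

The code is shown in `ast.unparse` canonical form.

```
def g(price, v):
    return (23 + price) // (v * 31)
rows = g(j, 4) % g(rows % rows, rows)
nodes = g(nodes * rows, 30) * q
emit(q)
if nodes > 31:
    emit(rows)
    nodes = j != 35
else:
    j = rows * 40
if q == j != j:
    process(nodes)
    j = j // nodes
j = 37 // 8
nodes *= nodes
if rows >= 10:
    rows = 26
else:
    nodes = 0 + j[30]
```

1

Transformed code:
rows = (23 + j) // (4 * 31) % ((23 + rows % rows) // (rows * 31))
nodes = (23 + nodes * rows) // (30 * 31) * q
emit(q)
if nodes > 31:
    emit(rows)
    nodes = j != 35
else:
    j = rows * 40
if q == j != j:
    process(nodes)
    j = j // nodes
j = 37 // 8
nodes = nodes * nodes
if rows >= 10:
    rows = 26
else:
    nodes = 0 + j[30]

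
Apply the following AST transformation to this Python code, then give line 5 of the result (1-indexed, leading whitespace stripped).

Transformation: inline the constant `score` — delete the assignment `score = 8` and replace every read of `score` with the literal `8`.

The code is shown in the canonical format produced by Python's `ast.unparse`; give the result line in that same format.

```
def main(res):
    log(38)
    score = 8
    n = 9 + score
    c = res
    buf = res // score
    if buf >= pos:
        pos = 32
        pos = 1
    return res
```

buf = res // 8

Transformed code:
def main(res):
    log(38)
    n = 9 + 8
    c = res
    buf = res // 8
    if buf >= pos:
        pos = 32
        pos = 1
    return res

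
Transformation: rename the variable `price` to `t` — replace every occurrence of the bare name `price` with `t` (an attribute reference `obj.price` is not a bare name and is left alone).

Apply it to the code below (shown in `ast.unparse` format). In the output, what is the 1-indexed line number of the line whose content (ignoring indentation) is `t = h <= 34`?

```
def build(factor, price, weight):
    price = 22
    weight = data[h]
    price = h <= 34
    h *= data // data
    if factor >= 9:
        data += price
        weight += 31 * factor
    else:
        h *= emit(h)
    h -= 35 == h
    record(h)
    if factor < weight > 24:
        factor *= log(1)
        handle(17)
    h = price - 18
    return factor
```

4

Transformed code:
def build(factor, t, weight):
    t = 22
    weight = data[h]
    t = h <= 34
    h *= data // data
    if factor >= 9:
        data += t
        weight += 31 * factor
    else:
        h *= emit(h)
    h -= 35 == h
    record(h)
    if factor < weight > 24:
        factor *= log(1)
        handle(17)
    h = t - 18
    return factor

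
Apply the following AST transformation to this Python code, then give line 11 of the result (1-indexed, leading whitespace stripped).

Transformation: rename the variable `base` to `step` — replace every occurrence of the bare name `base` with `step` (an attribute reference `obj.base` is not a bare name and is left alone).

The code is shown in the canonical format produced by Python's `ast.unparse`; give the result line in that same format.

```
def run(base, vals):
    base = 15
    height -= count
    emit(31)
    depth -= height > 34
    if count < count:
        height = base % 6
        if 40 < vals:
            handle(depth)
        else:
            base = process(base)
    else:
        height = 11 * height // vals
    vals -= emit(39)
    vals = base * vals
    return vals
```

step = process(step)

Transformed code:
def run(step, vals):
    step = 15
    height -= count
    emit(31)
    depth -= height > 34
    if count < count:
        height = step % 6
        if 40 < vals:
            handle(depth)
        else:
            step = process(step)
    else:
        height = 11 * height // vals
    vals -= emit(39)
    vals = step * vals
    return vals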